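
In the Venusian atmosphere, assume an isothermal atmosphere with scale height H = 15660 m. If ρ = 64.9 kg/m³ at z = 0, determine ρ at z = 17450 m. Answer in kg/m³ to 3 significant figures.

ρ ≈ 21.3 kg/m³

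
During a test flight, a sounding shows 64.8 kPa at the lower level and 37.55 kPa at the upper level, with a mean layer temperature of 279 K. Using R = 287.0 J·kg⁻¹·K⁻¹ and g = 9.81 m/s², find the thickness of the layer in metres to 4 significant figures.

Hypsometric equation: Δz = (R T̄/g) ln(P₁/P₂).
R T̄/g = 287.0 × 279 / 9.81 = 8162.4 m.
ln(64.8/37.55) = ln(1.7257) = 0.54563.
Δz = 8162.4 × 0.54563 = 4453.7 m.

Δz ≈ 4454 m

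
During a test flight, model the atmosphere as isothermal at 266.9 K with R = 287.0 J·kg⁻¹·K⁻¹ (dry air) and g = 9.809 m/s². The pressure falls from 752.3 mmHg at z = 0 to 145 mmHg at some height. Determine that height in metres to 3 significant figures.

z ≈ 12900 m

Scale height: H = RT/g = 287.0 × 266.9 / 9.809 = 7809.2 m.
Invert the barometric formula: z = H ln(P₀/P).
P₀/P = 752.3/145 = 5.1883; ln(5.1883) = 1.6464.
z = 7809.2 × 1.6464 = 12857 m.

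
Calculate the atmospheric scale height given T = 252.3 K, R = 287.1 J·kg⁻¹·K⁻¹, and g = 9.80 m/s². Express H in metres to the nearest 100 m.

The scale height of an isothermal atmosphere is H = RT/g.
H = 287.1 × 252.3 / 9.80 = 72435/9.80 = 7391.3 m.

H ≈ 7400 m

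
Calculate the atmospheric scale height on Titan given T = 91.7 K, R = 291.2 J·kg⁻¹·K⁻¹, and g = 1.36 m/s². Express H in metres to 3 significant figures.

The scale height of an isothermal atmosphere is H = RT/g.
H = 291.2 × 91.7 / 1.36 = 26703/1.36 = 19635 m.

H ≈ 19600 m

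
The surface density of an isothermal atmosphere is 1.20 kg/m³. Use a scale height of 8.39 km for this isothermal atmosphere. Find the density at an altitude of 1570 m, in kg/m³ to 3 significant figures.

ρ ≈ 0.995 kg/m³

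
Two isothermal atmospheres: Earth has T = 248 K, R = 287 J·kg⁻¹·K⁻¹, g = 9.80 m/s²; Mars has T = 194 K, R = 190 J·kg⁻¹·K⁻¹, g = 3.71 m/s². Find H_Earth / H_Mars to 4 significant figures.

H_Earth/H_Mars ≈ 0.7310

H = RT/g for each body.
H_Earth = 287 × 248 / 9.80 = 7262.9 m.
H_Mars = 190 × 194 / 3.71 = 9935.3 m.
H_Earth/H_Mars = 7262.9/9935.3 = 0.73102.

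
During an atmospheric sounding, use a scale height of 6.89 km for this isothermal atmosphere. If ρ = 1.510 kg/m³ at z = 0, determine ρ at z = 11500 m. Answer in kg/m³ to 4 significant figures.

ρ ≈ 0.2845 kg/m³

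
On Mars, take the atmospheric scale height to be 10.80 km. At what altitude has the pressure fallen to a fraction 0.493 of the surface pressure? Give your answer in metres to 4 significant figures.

Set P/P₀ = exp(−z/H) = 0.493, so z = −H ln(0.493).
−ln(0.493) = 0.70725; z = 10800 × 0.70725 = 7638.3 m.

z ≈ 7638 m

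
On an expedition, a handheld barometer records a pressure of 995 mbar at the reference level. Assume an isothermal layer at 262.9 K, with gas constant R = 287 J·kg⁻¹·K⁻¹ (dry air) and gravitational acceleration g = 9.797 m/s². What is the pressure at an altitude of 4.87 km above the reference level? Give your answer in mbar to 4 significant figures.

P ≈ 528.7 mbar

Scale height: H = RT/g = 287 × 262.9 / 9.797 = 7701.6 m.
Barometric formula: P = P₀ exp(−z/H).
z/H = 4870.0/7701.6 = 0.63234; exp(−0.63234) = 0.53135.
P = 995 × 0.53135 = 528.69 mbar.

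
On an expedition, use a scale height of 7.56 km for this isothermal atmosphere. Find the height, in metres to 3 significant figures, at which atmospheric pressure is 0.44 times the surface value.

z ≈ 6210 m

Set P/P₀ = exp(−z/H) = 0.44, so z = −H ln(0.44).
−ln(0.44) = 0.82098; z = 7560.0 × 0.82098 = 6206.6 m.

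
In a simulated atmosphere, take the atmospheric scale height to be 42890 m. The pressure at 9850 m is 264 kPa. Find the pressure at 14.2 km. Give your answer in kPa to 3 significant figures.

P ≈ 239 kPa

Between two levels, P₂ = P₁ exp(−Δz/H) with Δz = z₂ − z₁.
Δz = 14200 − 9850.0 = 4350.0 m; Δz/H = 4350.0/42890 = 0.10142.
P₂ = 264 × exp(−0.10142) = 264 × 0.90355 = 238.54 kPa.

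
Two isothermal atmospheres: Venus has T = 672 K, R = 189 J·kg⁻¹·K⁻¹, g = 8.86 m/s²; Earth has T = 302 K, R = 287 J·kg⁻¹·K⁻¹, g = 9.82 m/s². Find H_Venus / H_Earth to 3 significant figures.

H_Venus/H_Earth ≈ 1.62

H = RT/g for each body.
H_Venus = 189 × 672 / 8.86 = 14335 m.
H_Earth = 287 × 302 / 9.82 = 8826.3 m.
H_Venus/H_Earth = 14335/8826.3 = 1.6241.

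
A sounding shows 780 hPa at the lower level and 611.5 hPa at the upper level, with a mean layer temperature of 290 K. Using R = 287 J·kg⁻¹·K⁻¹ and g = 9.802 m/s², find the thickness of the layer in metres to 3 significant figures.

Hypsometric equation: Δz = (R T̄/g) ln(P₁/P₂).
R T̄/g = 287 × 290 / 9.802 = 8491.1 m.
ln(780/611.5) = ln(1.2756) = 0.24342.
Δz = 8491.1 × 0.24342 = 2066.9 m.

Δz ≈ 2070 m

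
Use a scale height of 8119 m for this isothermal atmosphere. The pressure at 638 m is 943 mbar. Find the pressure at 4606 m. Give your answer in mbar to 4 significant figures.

Between two levels, P₂ = P₁ exp(−Δz/H) with Δz = z₂ − z₁.
Δz = 4606.0 − 638.00 = 3968.0 m; Δz/H = 3968.0/8119.0 = 0.48873.
P₂ = 943 × exp(−0.48873) = 943 × 0.61340 = 578.44 mbar.

P ≈ 578.4 mbar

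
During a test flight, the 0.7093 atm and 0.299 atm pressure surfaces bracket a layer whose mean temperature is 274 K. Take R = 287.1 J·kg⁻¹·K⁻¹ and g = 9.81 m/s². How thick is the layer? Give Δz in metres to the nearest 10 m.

Hypsometric equation: Δz = (R T̄/g) ln(P₁/P₂).
R T̄/g = 287.1 × 274 / 9.81 = 8018.9 m.
ln(0.7093/0.299) = ln(2.3722) = 0.86382.
Δz = 8018.9 × 0.86382 = 6926.9 m.

Δz ≈ 6930 m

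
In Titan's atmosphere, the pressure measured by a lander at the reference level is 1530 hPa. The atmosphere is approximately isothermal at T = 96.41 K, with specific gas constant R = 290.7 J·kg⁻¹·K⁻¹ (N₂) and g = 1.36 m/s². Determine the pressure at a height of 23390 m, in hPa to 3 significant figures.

P ≈ 492 hPa

Scale height: H = RT/g = 290.7 × 96.41 / 1.36 = 20608 m.
Barometric formula: P = P₀ exp(−z/H).
z/H = 23390/20608 = 1.1350; exp(−1.1350) = 0.32142.
P = 1530 × 0.32142 = 491.77 hPa.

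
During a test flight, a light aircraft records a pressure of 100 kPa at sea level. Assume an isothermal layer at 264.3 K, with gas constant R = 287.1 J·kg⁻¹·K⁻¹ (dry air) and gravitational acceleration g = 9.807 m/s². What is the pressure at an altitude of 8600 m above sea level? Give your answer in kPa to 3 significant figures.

P ≈ 32.9 kPa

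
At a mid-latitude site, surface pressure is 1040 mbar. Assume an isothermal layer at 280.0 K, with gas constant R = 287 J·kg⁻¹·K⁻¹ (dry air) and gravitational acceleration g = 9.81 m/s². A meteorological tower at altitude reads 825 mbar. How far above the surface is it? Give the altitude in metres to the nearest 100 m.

z ≈ 1900 m

Scale height: H = RT/g = 287 × 280.0 / 9.81 = 8191.6 m.
Invert the barometric formula: z = H ln(P₀/P).
P₀/P = 1040/825 = 1.2606; ln(1.2606) = 0.23159.
z = 8191.6 × 0.23159 = 1897.1 m.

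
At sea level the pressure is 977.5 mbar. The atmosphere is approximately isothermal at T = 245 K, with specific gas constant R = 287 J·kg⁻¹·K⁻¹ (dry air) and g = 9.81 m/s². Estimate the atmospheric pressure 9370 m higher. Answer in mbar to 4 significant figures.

P ≈ 264.5 mbar

Scale height: H = RT/g = 287 × 245 / 9.81 = 7167.7 m.
Barometric formula: P = P₀ exp(−z/H).
z/H = 9370.0/7167.7 = 1.3073; exp(−1.3073) = 0.27055.
P = 977.5 × 0.27055 = 264.46 mbar.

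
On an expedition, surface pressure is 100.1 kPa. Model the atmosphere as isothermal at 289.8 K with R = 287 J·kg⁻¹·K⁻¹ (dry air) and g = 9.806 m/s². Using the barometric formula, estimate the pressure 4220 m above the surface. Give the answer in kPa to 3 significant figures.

Scale height: H = RT/g = 287 × 289.8 / 9.806 = 8481.8 m.
Barometric formula: P = P₀ exp(−z/H).
z/H = 4220.0/8481.8 = 0.49754; exp(−0.49754) = 0.60802.
P = 100.1 × 0.60802 = 60.863 kPa.

P ≈ 60.9 kPa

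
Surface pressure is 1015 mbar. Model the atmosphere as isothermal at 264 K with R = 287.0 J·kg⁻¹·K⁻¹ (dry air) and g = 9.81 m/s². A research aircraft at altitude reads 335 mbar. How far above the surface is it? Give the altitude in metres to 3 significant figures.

Scale height: H = RT/g = 287.0 × 264 / 9.81 = 7723.5 m.
Invert the barometric formula: z = H ln(P₀/P).
P₀/P = 1015/335 = 3.0299; ln(3.0299) = 1.1085.
z = 7723.5 × 1.1085 = 8561.5 m.

z ≈ 8560 m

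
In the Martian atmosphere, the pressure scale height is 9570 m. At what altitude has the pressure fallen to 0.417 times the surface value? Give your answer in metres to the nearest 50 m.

z ≈ 8350 m

Set P/P₀ = exp(−z/H) = 0.417, so z = −H ln(0.417).
−ln(0.417) = 0.87467; z = 9570.0 × 0.87467 = 8370.6 m.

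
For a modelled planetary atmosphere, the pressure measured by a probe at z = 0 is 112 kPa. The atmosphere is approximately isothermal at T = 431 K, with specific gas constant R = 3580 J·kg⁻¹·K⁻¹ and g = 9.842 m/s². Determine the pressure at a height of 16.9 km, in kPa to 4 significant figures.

Scale height: H = RT/g = 3580 × 431 / 9.842 = 156780 m.
Barometric formula: P = P₀ exp(−z/H).
z/H = 16900/156780 = 0.10779; exp(−0.10779) = 0.89782.
P = 112 × 0.89782 = 100.56 kPa.

P ≈ 100.6 kPa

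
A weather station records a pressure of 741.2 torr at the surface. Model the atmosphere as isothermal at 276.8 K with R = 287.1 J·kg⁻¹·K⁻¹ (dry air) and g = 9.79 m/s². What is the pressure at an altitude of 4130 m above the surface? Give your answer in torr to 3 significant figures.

P ≈ 446 torr

Scale height: H = RT/g = 287.1 × 276.8 / 9.79 = 8117.4 m.
Barometric formula: P = P₀ exp(−z/H).
z/H = 4130.0/8117.4 = 0.50878; exp(−0.50878) = 0.60123.
P = 741.2 × 0.60123 = 445.63 torr.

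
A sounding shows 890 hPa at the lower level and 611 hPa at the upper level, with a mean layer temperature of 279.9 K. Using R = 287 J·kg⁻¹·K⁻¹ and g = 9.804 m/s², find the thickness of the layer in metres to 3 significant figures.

Hypsometric equation: Δz = (R T̄/g) ln(P₁/P₂).
R T̄/g = 287 × 279.9 / 9.804 = 8193.7 m.
ln(890/611) = ln(1.4566) = 0.37610.
Δz = 8193.7 × 0.37610 = 3081.7 m.

Δz ≈ 3080 m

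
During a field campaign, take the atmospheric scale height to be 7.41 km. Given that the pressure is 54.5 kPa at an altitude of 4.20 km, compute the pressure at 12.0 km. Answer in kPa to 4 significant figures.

Between two levels, P₂ = P₁ exp(−Δz/H) with Δz = z₂ − z₁.
Δz = 12000 − 4200.0 = 7800.0 m; Δz/H = 7800.0/7410.0 = 1.0526.
P₂ = 54.5 × exp(−1.0526) = 54.5 × 0.34903 = 19.022 kPa.

P ≈ 19.02 kPa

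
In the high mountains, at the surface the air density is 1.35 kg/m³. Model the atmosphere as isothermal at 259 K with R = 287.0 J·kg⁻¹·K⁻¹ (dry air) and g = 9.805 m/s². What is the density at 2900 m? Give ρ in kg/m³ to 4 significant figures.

Scale height: H = RT/g = 287.0 × 259 / 9.805 = 7581.1 m.
In an isothermal atmosphere, density decays like pressure: ρ = ρ₀ exp(−z/H).
z/H = 2900.0/7581.1 = 0.38253; exp(−0.38253) = 0.68213.
ρ = 1.35 × 0.68213 = 0.92088 kg/m³.

ρ ≈ 0.9209 kg/m³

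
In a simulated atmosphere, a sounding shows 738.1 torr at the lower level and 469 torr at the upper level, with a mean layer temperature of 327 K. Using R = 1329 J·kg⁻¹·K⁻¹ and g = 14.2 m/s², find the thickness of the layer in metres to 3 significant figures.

Δz ≈ 13900 m

Hypsometric equation: Δz = (R T̄/g) ln(P₁/P₂).
R T̄/g = 1329 × 327 / 14.2 = 30604 m.
ln(738.1/469) = ln(1.5738) = 0.45349.
Δz = 30604 × 0.45349 = 13879 m.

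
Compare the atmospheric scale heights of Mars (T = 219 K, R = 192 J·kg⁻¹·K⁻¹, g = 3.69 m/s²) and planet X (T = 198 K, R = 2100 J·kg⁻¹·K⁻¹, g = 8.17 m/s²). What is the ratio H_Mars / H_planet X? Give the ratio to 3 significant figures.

H_Mars/H_planet X ≈ 0.224

H = RT/g for each body.
H_Mars = 192 × 219 / 3.69 = 11395 m.
H_planet X = 2100 × 198 / 8.17 = 50894 m.
H_Mars/H_planet X = 11395/50894 = 0.22390.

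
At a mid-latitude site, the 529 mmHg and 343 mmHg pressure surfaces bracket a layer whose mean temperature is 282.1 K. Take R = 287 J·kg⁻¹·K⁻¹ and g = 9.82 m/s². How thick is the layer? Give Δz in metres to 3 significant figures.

Δz ≈ 3570 m

Hypsometric equation: Δz = (R T̄/g) ln(P₁/P₂).
R T̄/g = 287 × 282.1 / 9.82 = 8244.7 m.
ln(529/343) = ln(1.5423) = 0.43327.
Δz = 8244.7 × 0.43327 = 3572.2 m.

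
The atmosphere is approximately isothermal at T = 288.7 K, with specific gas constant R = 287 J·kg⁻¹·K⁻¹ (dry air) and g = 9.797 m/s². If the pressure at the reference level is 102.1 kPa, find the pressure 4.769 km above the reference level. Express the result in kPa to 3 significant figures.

P ≈ 58.1 kPa

Scale height: H = RT/g = 287 × 288.7 / 9.797 = 8457.4 m.
Barometric formula: P = P₀ exp(−z/H).
z/H = 4769.0/8457.4 = 0.56388; exp(−0.56388) = 0.56900.
P = 102.1 × 0.56900 = 58.095 kPa.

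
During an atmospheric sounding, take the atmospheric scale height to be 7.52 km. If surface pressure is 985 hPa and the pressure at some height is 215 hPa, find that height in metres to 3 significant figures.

Invert the barometric formula: z = H ln(P₀/P).
P₀/P = 985/215 = 4.5814; ln(4.5814) = 1.5220.
z = 7520.0 × 1.5220 = 11445 m.

z ≈ 11400 m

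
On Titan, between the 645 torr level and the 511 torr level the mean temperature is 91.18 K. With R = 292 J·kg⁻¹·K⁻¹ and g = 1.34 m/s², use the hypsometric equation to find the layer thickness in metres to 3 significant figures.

Δz ≈ 4630 m

Hypsometric equation: Δz = (R T̄/g) ln(P₁/P₂).
R T̄/g = 292 × 91.18 / 1.34 = 19869 m.
ln(645/511) = ln(1.2622) = 0.23286.
Δz = 19869 × 0.23286 = 4626.7 m.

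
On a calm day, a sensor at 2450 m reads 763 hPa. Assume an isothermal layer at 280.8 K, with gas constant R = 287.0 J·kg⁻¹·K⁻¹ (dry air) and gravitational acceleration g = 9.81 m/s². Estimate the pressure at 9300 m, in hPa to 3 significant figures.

Scale height: H = RT/g = 287.0 × 280.8 / 9.81 = 8215.0 m.
Between two levels, P₂ = P₁ exp(−Δz/H) with Δz = z₂ − z₁.
Δz = 9300.0 − 2450.0 = 6850.0 m; Δz/H = 6850.0/8215.0 = 0.83384.
P₂ = 763 × exp(−0.83384) = 763 × 0.43438 = 331.43 hPa.

P ≈ 331 hPa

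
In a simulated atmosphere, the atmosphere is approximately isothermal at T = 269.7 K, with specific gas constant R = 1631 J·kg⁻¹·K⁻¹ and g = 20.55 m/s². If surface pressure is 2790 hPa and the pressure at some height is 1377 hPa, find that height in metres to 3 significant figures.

z ≈ 15100 m

Scale height: H = RT/g = 1631 × 269.7 / 20.55 = 21405 m.
Invert the barometric formula: z = H ln(P₀/P).
P₀/P = 2790/1377 = 2.0261; ln(2.0261) = 0.70611.
z = 21405 × 0.70611 = 15114 m.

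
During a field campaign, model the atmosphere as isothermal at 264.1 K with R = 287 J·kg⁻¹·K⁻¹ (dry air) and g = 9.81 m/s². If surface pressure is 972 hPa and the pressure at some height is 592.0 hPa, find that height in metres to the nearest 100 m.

z ≈ 3800 m

Scale height: H = RT/g = 287 × 264.1 / 9.81 = 7726.5 m.
Invert the barometric formula: z = H ln(P₀/P).
P₀/P = 972/592.0 = 1.6419; ln(1.6419) = 0.49585.
z = 7726.5 × 0.49585 = 3831.2 m.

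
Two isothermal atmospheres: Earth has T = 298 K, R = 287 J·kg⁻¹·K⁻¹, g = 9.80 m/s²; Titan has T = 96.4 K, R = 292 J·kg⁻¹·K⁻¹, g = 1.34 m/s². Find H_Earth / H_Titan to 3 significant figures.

H_Earth/H_Titan ≈ 0.415

H = RT/g for each body.
H_Earth = 287 × 298 / 9.80 = 8727.1 m.
H_Titan = 292 × 96.4 / 1.34 = 21007 m.
H_Earth/H_Titan = 8727.1/21007 = 0.41544.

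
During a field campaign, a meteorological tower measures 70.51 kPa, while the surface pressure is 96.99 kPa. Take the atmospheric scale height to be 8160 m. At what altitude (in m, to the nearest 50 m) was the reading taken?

Invert the barometric formula: z = H ln(P₀/P).
P₀/P = 96.99/70.51 = 1.3755; ln(1.3755) = 0.31882.
z = 8160.0 × 0.31882 = 2601.6 m.

z ≈ 2600 m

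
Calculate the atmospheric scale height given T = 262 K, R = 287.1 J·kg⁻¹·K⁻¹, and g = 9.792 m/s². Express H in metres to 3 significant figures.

The scale height of an isothermal atmosphere is H = RT/g.
H = 287.1 × 262 / 9.792 = 75220/9.792 = 7681.8 m.

H ≈ 7680 m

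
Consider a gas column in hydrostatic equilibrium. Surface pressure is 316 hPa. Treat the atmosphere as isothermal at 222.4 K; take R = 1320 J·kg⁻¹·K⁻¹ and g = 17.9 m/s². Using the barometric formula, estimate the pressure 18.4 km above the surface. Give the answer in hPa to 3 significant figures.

P ≈ 103 hPa

Scale height: H = RT/g = 1320 × 222.4 / 17.9 = 16400 m.
Barometric formula: P = P₀ exp(−z/H).
z/H = 18400/16400 = 1.1220; exp(−1.1220) = 0.32563.
P = 316 × 0.32563 = 102.90 hPa.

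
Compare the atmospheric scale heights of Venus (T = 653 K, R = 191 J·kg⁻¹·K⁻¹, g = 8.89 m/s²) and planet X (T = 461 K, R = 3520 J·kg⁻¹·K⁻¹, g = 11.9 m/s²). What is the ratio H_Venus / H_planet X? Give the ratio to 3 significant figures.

H = RT/g for each body.
H_Venus = 191 × 653 / 8.89 = 14030 m.
H_planet X = 3520 × 461 / 11.9 = 136360 m.
H_Venus/H_planet X = 14030/136360 = 0.10289.

H_Venus/H_planet X ≈ 0.103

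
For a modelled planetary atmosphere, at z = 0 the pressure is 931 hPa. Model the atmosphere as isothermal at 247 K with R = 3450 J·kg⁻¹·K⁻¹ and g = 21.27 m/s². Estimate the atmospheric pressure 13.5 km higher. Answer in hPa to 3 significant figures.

P ≈ 665 hPa

Scale height: H = RT/g = 3450 × 247 / 21.27 = 40063 m.
Barometric formula: P = P₀ exp(−z/H).
z/H = 13500/40063 = 0.33697; exp(−0.33697) = 0.71393.
P = 931 × 0.71393 = 664.67 hPa.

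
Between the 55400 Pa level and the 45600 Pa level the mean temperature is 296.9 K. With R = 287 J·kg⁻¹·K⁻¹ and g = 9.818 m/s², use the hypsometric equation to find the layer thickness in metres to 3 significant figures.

Δz ≈ 1690 m

Hypsometric equation: Δz = (R T̄/g) ln(P₁/P₂).
R T̄/g = 287 × 296.9 / 9.818 = 8679.0 m.
ln(55400/45600) = ln(1.2149) = 0.19466.
Δz = 8679.0 × 0.19466 = 1689.5 m.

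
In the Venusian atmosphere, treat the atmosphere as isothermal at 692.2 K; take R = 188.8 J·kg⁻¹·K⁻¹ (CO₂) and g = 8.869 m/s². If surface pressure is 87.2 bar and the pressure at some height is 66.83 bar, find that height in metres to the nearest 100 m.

Scale height: H = RT/g = 188.8 × 692.2 / 8.869 = 14735 m.
Invert the barometric formula: z = H ln(P₀/P).
P₀/P = 87.2/66.83 = 1.3048; ln(1.3048) = 0.26605.
z = 14735 × 0.26605 = 3920.2 m.

z ≈ 3900 m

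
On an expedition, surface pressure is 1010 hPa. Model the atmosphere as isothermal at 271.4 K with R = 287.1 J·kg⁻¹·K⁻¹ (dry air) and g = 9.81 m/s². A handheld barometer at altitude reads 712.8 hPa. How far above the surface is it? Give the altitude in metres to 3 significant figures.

z ≈ 2770 m

Scale height: H = RT/g = 287.1 × 271.4 / 9.81 = 7942.8 m.
Invert the barometric formula: z = H ln(P₀/P).
P₀/P = 1010/712.8 = 1.4169; ln(1.4169) = 0.34847.
z = 7942.8 × 0.34847 = 2767.8 m.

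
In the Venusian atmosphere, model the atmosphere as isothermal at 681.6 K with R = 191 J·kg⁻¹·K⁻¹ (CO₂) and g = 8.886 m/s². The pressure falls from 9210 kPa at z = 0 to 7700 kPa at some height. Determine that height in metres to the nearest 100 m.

z ≈ 2600 m

Scale height: H = RT/g = 191 × 681.6 / 8.886 = 14651 m.
Invert the barometric formula: z = H ln(P₀/P).
P₀/P = 9210/7700 = 1.1961; ln(1.1961) = 0.17907.
z = 14651 × 0.17907 = 2623.6 m.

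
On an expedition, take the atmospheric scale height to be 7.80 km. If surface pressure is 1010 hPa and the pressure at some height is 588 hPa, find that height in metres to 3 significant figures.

Invert the barometric formula: z = H ln(P₀/P).
P₀/P = 1010/588 = 1.7177; ln(1.7177) = 0.54099.
z = 7800.0 × 0.54099 = 4219.7 m.

z ≈ 4220 m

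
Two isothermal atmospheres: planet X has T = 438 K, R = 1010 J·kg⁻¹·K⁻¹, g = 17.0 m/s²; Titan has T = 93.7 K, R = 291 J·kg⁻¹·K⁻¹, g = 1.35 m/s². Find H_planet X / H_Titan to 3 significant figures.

H_planet X/H_Titan ≈ 1.29

H = RT/g for each body.
H_planet X = 1010 × 438 / 17.0 = 26022 m.
H_Titan = 291 × 93.7 / 1.35 = 20198 m.
H_planet X/H_Titan = 26022/20198 = 1.2883.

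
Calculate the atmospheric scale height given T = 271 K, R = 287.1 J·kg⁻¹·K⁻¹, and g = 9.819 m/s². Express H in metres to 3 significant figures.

H ≈ 7920 m

The scale height of an isothermal atmosphere is H = RT/g.
H = 287.1 × 271 / 9.819 = 77804/9.819 = 7923.8 m.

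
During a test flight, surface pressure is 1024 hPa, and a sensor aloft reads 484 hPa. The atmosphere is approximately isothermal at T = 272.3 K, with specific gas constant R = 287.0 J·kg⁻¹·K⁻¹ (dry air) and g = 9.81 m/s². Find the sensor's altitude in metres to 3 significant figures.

Scale height: H = RT/g = 287.0 × 272.3 / 9.81 = 7966.4 m.
Invert the barometric formula: z = H ln(P₀/P).
P₀/P = 1024/484 = 2.1157; ln(2.1157) = 0.74939.
z = 7966.4 × 0.74939 = 5969.9 m.

z ≈ 5970 m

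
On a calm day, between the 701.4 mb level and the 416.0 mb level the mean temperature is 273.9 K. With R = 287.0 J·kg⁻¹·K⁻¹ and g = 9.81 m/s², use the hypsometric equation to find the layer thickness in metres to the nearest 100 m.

Δz ≈ 4200 m

Hypsometric equation: Δz = (R T̄/g) ln(P₁/P₂).
R T̄/g = 287.0 × 273.9 / 9.81 = 8013.2 m.
ln(701.4/416.0) = ln(1.6861) = 0.52242.
Δz = 8013.2 × 0.52242 = 4186.3 m.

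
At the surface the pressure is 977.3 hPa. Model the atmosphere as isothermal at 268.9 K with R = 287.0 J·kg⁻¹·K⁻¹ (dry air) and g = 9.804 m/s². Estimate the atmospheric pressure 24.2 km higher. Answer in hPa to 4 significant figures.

P ≈ 45.17 hPa

Scale height: H = RT/g = 287.0 × 268.9 / 9.804 = 7871.7 m.
Barometric formula: P = P₀ exp(−z/H).
z/H = 24200/7871.7 = 3.0743; exp(−3.0743) = 0.046222.
P = 977.3 × 0.046222 = 45.173 hPa.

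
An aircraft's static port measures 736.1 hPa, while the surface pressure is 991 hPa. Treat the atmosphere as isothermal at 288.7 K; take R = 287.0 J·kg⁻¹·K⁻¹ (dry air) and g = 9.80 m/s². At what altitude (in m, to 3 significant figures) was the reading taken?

z ≈ 2510 m

Scale height: H = RT/g = 287.0 × 288.7 / 9.80 = 8454.8 m.
Invert the barometric formula: z = H ln(P₀/P).
P₀/P = 991/736.1 = 1.3463; ln(1.3463) = 0.29736.
z = 8454.8 × 0.29736 = 2514.1 m.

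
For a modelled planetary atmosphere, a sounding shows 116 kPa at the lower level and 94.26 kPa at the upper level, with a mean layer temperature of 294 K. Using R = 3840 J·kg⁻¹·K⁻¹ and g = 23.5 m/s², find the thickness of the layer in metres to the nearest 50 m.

Δz ≈ 9950 m

Hypsometric equation: Δz = (R T̄/g) ln(P₁/P₂).
R T̄/g = 3840 × 294 / 23.5 = 48041 m.
ln(116/94.26) = ln(1.2306) = 0.20750.
Δz = 48041 × 0.20750 = 9968.5 m.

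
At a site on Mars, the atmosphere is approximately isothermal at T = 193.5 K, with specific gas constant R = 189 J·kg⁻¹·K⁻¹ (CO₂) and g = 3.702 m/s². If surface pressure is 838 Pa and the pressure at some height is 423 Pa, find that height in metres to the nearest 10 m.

Scale height: H = RT/g = 189 × 193.5 / 3.702 = 9878.8 m.
Invert the barometric formula: z = H ln(P₀/P).
P₀/P = 838/423 = 1.9811; ln(1.9811) = 0.68365.
z = 9878.8 × 0.68365 = 6753.6 m.

z ≈ 6750 m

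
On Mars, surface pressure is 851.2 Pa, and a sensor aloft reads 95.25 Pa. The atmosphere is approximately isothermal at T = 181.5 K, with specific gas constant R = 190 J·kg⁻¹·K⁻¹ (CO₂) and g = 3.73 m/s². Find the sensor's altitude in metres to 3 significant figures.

z ≈ 20200 m

Scale height: H = RT/g = 190 × 181.5 / 3.73 = 9245.3 m.
Invert the barometric formula: z = H ln(P₀/P).
P₀/P = 851.2/95.25 = 8.9365; ln(8.9365) = 2.1901.
z = 9245.3 × 2.1901 = 20248 m.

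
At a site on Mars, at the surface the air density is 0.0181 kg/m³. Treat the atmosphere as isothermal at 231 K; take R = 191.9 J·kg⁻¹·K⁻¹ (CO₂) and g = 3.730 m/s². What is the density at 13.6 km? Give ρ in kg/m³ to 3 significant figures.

ρ ≈ 0.00576 kg/m³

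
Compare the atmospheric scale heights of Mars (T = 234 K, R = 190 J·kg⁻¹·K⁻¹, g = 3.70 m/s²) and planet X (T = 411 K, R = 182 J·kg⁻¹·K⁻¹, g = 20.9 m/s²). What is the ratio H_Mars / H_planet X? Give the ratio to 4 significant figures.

H = RT/g for each body.
H_Mars = 190 × 234 / 3.70 = 12016 m.
H_planet X = 182 × 411 / 20.9 = 3579.0 m.
H_Mars/H_planet X = 12016/3579.0 = 3.3574.

H_Mars/H_planet X ≈ 3.357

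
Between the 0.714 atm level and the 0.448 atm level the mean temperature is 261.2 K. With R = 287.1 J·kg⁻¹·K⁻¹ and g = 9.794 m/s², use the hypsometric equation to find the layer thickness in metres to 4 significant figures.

Δz ≈ 3569 m

Hypsometric equation: Δz = (R T̄/g) ln(P₁/P₂).
R T̄/g = 287.1 × 261.2 / 9.794 = 7656.8 m.
ln(0.714/0.448) = ln(1.5938) = 0.46612.
Δz = 7656.8 × 0.46612 = 3569.0 m.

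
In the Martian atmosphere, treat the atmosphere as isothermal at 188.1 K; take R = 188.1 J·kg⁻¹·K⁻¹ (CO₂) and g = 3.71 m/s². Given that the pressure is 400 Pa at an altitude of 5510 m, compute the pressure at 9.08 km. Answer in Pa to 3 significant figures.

P ≈ 275 Pa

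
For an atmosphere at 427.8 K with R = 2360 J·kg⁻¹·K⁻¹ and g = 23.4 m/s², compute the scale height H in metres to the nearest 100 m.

H ≈ 43100 m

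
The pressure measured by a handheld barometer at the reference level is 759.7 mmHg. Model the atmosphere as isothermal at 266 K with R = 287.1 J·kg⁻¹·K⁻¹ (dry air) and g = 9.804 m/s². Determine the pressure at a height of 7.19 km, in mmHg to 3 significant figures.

P ≈ 302 mmHg

Scale height: H = RT/g = 287.1 × 266 / 9.804 = 7789.5 m.
Barometric formula: P = P₀ exp(−z/H).
z/H = 7190.0/7789.5 = 0.92304; exp(−0.92304) = 0.39731.
P = 759.7 × 0.39731 = 301.84 mmHg.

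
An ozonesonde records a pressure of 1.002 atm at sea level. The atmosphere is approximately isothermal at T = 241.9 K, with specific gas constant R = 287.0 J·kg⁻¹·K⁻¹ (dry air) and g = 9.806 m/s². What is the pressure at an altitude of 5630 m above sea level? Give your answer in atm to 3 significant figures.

Scale height: H = RT/g = 287.0 × 241.9 / 9.806 = 7079.9 m.
Barometric formula: P = P₀ exp(−z/H).
z/H = 5630.0/7079.9 = 0.79521; exp(−0.79521) = 0.45149.
P = 1.002 × 0.45149 = 0.45239 atm.

P ≈ 0.452 atm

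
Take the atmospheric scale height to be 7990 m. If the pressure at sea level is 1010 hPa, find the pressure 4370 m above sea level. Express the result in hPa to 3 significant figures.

P ≈ 585 hPa

Barometric formula: P = P₀ exp(−z/H).
z/H = 4370.0/7990.0 = 0.54693; exp(−0.54693) = 0.57872.
P = 1010 × 0.57872 = 584.51 hPa.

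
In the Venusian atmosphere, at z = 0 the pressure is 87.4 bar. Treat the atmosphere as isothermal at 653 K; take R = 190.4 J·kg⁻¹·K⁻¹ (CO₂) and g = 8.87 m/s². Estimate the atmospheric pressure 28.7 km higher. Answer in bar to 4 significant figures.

P ≈ 11.28 bar

Scale height: H = RT/g = 190.4 × 653 / 8.87 = 14017 m.
Barometric formula: P = P₀ exp(−z/H).
z/H = 28700/14017 = 2.0475; exp(−2.0475) = 0.12906.
P = 87.4 × 0.12906 = 11.280 bar.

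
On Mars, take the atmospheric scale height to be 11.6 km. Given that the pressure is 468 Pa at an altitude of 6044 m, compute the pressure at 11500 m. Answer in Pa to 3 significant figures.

P ≈ 292 Pa

Between two levels, P₂ = P₁ exp(−Δz/H) with Δz = z₂ − z₁.
Δz = 11500 − 6044.0 = 5456.0 m; Δz/H = 5456.0/11600 = 0.47034.
P₂ = 468 × exp(−0.47034) = 468 × 0.62479 = 292.40 Pa.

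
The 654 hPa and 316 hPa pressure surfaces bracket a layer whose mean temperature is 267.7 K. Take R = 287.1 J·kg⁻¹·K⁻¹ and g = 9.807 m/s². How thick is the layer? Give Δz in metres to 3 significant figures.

Hypsometric equation: Δz = (R T̄/g) ln(P₁/P₂).
R T̄/g = 287.1 × 267.7 / 9.807 = 7836.9 m.
ln(654/316) = ln(2.0696) = 0.72736.
Δz = 7836.9 × 0.72736 = 5700.2 m.

Δz ≈ 5700 m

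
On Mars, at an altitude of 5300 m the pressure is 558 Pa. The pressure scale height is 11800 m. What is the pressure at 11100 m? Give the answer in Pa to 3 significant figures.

P ≈ 341 Pa

Between two levels, P₂ = P₁ exp(−Δz/H) with Δz = z₂ − z₁.
Δz = 11100 − 5300.0 = 5800.0 m; Δz/H = 5800.0/11800 = 0.49153.
P₂ = 558 × exp(−0.49153) = 558 × 0.61169 = 341.32 Pa.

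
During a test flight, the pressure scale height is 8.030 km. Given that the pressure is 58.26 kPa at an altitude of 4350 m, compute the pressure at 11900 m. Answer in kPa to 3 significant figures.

P ≈ 22.8 kPa

Between two levels, P₂ = P₁ exp(−Δz/H) with Δz = z₂ − z₁.
Δz = 11900 − 4350.0 = 7550.0 m; Δz/H = 7550.0/8030.0 = 0.94022.
P₂ = 58.26 × exp(−0.94022) = 58.26 × 0.39054 = 22.753 kPa.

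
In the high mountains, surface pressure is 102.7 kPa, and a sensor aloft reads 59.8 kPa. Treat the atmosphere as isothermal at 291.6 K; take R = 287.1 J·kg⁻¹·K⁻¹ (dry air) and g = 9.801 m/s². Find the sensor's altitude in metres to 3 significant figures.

z ≈ 4620 m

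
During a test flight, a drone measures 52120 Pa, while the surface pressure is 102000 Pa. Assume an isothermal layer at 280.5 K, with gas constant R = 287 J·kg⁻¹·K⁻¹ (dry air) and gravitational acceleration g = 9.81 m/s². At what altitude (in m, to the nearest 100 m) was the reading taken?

Scale height: H = RT/g = 287 × 280.5 / 9.81 = 8206.3 m.
Invert the barometric formula: z = H ln(P₀/P).
P₀/P = 102000/52120 = 1.9570; ln(1.9570) = 0.67141.
z = 8206.3 × 0.67141 = 5509.8 m.

z ≈ 5500 m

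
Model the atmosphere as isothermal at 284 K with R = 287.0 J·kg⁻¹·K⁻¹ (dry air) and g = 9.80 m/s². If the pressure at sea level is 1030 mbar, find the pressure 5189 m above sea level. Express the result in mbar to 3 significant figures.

P ≈ 552 mbar

Scale height: H = RT/g = 287.0 × 284 / 9.80 = 8317.1 m.
Barometric formula: P = P₀ exp(−z/H).
z/H = 5189.0/8317.1 = 0.62390; exp(−0.62390) = 0.53585.
P = 1030 × 0.53585 = 551.93 mbar.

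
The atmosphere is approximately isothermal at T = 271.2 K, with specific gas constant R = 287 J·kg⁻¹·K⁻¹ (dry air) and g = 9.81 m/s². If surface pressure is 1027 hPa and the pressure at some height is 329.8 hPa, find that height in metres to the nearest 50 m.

Scale height: H = RT/g = 287 × 271.2 / 9.81 = 7934.2 m.
Invert the barometric formula: z = H ln(P₀/P).
P₀/P = 1027/329.8 = 3.1140; ln(3.1140) = 1.1359.
z = 7934.2 × 1.1359 = 9012.5 m.

z ≈ 9000 m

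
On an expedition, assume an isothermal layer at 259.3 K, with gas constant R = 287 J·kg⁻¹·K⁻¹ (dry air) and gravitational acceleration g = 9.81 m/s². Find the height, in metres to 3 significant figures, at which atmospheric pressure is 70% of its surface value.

z ≈ 2710 m

Scale height: H = RT/g = 287 × 259.3 / 9.81 = 7586.0 m.
Set P/P₀ = exp(−z/H) = 0.7, so z = −H ln(0.7).
−ln(0.7) = 0.35667; z = 7586.0 × 0.35667 = 2705.7 m.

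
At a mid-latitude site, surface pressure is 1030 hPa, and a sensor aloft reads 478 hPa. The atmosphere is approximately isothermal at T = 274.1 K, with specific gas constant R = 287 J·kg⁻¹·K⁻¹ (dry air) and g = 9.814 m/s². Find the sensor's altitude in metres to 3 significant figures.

Scale height: H = RT/g = 287 × 274.1 / 9.814 = 8015.8 m.
Invert the barometric formula: z = H ln(P₀/P).
P₀/P = 1030/478 = 2.1548; ln(2.1548) = 0.76770.
z = 8015.8 × 0.76770 = 6153.7 m.

z ≈ 6150 m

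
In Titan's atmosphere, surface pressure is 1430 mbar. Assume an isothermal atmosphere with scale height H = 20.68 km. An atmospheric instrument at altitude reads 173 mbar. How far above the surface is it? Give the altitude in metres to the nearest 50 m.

z ≈ 43700 m

Invert the barometric formula: z = H ln(P₀/P).
P₀/P = 1430/173 = 8.2659; ln(8.2659) = 2.1121.
z = 20680 × 2.1121 = 43678 m.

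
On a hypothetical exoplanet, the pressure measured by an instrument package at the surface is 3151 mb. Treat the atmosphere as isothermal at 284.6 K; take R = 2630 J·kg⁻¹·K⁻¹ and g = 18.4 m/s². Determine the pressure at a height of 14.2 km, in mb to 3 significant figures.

P ≈ 2220 mb

Scale height: H = RT/g = 2630 × 284.6 / 18.4 = 40679 m.
Barometric formula: P = P₀ exp(−z/H).
z/H = 14200/40679 = 0.34907; exp(−0.34907) = 0.70534.
P = 3151 × 0.70534 = 2222.5 mb.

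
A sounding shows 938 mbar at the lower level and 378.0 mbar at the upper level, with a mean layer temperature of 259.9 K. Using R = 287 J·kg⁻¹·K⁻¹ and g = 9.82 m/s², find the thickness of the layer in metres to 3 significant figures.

Hypsometric equation: Δz = (R T̄/g) ln(P₁/P₂).
R T̄/g = 287 × 259.9 / 9.82 = 7595.9 m.
ln(938/378.0) = ln(2.4815) = 0.90886.
Δz = 7595.9 × 0.90886 = 6903.6 m.

Δz ≈ 6900 m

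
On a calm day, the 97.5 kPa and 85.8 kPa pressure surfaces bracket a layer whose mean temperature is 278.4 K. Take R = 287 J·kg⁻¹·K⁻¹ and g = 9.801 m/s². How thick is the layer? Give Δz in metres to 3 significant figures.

Hypsometric equation: Δz = (R T̄/g) ln(P₁/P₂).
R T̄/g = 287 × 278.4 / 9.801 = 8152.3 m.
ln(97.5/85.8) = ln(1.1364) = 0.12787.
Δz = 8152.3 × 0.12787 = 1042.4 m.

Δz ≈ 1040 m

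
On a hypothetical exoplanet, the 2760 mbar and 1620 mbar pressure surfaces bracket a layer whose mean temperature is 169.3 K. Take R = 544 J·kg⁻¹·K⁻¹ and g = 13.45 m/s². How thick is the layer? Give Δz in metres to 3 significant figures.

Δz ≈ 3650 m

Hypsometric equation: Δz = (R T̄/g) ln(P₁/P₂).
R T̄/g = 544 × 169.3 / 13.45 = 6847.5 m.
ln(2760/1620) = ln(1.7037) = 0.53280.
Δz = 6847.5 × 0.53280 = 3648.3 m.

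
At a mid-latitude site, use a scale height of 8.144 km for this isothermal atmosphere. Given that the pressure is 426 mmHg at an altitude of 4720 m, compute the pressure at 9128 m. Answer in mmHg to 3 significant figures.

P ≈ 248 mmHg

Between two levels, P₂ = P₁ exp(−Δz/H) with Δz = z₂ − z₁.
Δz = 9128.0 − 4720.0 = 4408.0 m; Δz/H = 4408.0/8144.0 = 0.54126.
P₂ = 426 × exp(−0.54126) = 426 × 0.58201 = 247.94 mmHg.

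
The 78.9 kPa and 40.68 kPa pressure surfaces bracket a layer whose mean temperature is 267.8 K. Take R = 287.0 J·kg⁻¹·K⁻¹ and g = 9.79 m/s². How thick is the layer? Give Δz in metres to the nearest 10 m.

Hypsometric equation: Δz = (R T̄/g) ln(P₁/P₂).
R T̄/g = 287.0 × 267.8 / 9.79 = 7850.7 m.
ln(78.9/40.68) = ln(1.9395) = 0.66243.
Δz = 7850.7 × 0.66243 = 5200.5 m.

Δz ≈ 5200 m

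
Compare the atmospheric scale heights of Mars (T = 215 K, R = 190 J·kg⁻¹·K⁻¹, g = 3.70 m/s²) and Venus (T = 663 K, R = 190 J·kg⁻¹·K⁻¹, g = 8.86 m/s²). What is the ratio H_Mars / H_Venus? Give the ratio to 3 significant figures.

H_Mars/H_Venus ≈ 0.777

H = RT/g for each body.
H_Mars = 190 × 215 / 3.70 = 11041 m.
H_Venus = 190 × 663 / 8.86 = 14218 m.
H_Mars/H_Venus = 11041/14218 = 0.77655.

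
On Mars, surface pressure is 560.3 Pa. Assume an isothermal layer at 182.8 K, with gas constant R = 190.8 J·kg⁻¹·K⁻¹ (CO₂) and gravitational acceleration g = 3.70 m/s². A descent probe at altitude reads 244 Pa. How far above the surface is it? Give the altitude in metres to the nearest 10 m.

Scale height: H = RT/g = 190.8 × 182.8 / 3.70 = 9426.6 m.
Invert the barometric formula: z = H ln(P₀/P).
P₀/P = 560.3/244 = 2.2963; ln(2.2963) = 0.83130.
z = 9426.6 × 0.83130 = 7836.3 m.

z ≈ 7840 m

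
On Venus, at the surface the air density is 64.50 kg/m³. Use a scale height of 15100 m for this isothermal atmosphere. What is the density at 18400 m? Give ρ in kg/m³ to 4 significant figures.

ρ ≈ 19.07 kg/m³

In an isothermal atmosphere, density decays like pressure: ρ = ρ₀ exp(−z/H).
z/H = 18400/15100 = 1.2185; exp(−1.2185) = 0.29567.
ρ = 64.50 × 0.29567 = 19.071 kg/m³.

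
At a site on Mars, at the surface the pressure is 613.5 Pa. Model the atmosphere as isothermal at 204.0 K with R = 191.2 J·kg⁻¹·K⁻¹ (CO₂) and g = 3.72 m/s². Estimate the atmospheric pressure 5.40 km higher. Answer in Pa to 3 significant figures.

P ≈ 367 Pa

Scale height: H = RT/g = 191.2 × 204.0 / 3.72 = 10485 m.
Barometric formula: P = P₀ exp(−z/H).
z/H = 5400.0/10485 = 0.51502; exp(−0.51502) = 0.59749.
P = 613.5 × 0.59749 = 366.56 Pa.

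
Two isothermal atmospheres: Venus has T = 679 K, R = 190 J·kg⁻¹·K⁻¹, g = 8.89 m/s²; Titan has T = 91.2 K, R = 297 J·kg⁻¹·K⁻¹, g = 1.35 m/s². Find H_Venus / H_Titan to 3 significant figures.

H_Venus/H_Titan ≈ 0.723

H = RT/g for each body.
H_Venus = 190 × 679 / 8.89 = 14512 m.
H_Titan = 297 × 91.2 / 1.35 = 20064 m.
H_Venus/H_Titan = 14512/20064 = 0.72329.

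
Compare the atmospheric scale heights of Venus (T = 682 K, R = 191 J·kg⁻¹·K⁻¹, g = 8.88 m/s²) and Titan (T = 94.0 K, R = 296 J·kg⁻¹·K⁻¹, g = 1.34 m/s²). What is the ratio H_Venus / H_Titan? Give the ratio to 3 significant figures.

H_Venus/H_Titan ≈ 0.706

H = RT/g for each body.
H_Venus = 191 × 682 / 8.88 = 14669 m.
H_Titan = 296 × 94.0 / 1.34 = 20764 m.
H_Venus/H_Titan = 14669/20764 = 0.70646.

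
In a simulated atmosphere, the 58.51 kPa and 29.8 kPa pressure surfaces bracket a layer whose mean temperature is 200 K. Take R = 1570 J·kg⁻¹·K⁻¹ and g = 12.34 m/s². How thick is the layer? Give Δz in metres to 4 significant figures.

Hypsometric equation: Δz = (R T̄/g) ln(P₁/P₂).
R T̄/g = 1570 × 200 / 12.34 = 25446 m.
ln(58.51/29.8) = ln(1.9634) = 0.67468.
Δz = 25446 × 0.67468 = 17168 m.

Δz ≈ 17170 m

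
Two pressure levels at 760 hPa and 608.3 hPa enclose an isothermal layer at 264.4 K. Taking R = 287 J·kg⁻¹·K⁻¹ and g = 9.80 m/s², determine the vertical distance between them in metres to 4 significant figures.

Δz ≈ 1724 m

Hypsometric equation: Δz = (R T̄/g) ln(P₁/P₂).
R T̄/g = 287 × 264.4 / 9.80 = 7743.1 m.
ln(760/608.3) = ln(1.2494) = 0.22266.
Δz = 7743.1 × 0.22266 = 1724.1 m.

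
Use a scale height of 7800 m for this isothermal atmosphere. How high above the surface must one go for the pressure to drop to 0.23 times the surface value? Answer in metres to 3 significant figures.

z ≈ 11500 m

Set P/P₀ = exp(−z/H) = 0.23, so z = −H ln(0.23).
−ln(0.23) = 1.4697; z = 7800.0 × 1.4697 = 11464 m.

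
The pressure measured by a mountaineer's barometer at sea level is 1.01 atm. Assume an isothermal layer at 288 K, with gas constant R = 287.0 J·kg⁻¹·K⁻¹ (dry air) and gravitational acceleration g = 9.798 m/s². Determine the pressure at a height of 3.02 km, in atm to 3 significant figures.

Scale height: H = RT/g = 287.0 × 288 / 9.798 = 8436.0 m.
Barometric formula: P = P₀ exp(−z/H).
z/H = 3020.0/8436.0 = 0.35799; exp(−0.35799) = 0.69908.
P = 1.01 × 0.69908 = 0.70607 atm.

P ≈ 0.706 atm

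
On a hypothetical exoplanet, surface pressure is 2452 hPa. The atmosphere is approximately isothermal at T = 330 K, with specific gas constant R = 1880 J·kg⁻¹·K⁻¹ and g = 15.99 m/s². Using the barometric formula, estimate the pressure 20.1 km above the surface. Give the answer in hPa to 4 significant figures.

Scale height: H = RT/g = 1880 × 330 / 15.99 = 38799 m.
Barometric formula: P = P₀ exp(−z/H).
z/H = 20100/38799 = 0.51805; exp(−0.51805) = 0.59568.
P = 2452 × 0.59568 = 1460.6 hPa.

P ≈ 1461 hPa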